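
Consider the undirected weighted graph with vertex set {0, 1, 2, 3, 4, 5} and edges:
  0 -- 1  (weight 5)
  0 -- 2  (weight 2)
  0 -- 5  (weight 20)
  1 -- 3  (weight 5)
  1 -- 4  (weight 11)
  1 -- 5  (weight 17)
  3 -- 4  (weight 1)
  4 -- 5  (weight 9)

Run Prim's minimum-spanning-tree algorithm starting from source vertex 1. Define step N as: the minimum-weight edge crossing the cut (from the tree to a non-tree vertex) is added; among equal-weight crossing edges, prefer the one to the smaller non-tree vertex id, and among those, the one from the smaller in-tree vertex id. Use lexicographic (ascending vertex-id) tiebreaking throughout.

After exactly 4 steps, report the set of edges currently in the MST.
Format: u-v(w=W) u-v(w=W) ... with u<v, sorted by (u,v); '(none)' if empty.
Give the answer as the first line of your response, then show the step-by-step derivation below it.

0-1(w=5) 0-2(w=2) 1-3(w=5) 3-4(w=1)

step 1: add edge 0-1 (w=5); MST = {0-1(w=5)}
step 2: add edge 0-2 (w=2); MST = {0-1(w=5) 0-2(w=2)}
step 3: add edge 1-3 (w=5); MST = {0-1(w=5) 0-2(w=2) 1-3(w=5)}
step 4: add edge 3-4 (w=1); MST = {0-1(w=5) 0-2(w=2) 1-3(w=5) 3-4(w=1)}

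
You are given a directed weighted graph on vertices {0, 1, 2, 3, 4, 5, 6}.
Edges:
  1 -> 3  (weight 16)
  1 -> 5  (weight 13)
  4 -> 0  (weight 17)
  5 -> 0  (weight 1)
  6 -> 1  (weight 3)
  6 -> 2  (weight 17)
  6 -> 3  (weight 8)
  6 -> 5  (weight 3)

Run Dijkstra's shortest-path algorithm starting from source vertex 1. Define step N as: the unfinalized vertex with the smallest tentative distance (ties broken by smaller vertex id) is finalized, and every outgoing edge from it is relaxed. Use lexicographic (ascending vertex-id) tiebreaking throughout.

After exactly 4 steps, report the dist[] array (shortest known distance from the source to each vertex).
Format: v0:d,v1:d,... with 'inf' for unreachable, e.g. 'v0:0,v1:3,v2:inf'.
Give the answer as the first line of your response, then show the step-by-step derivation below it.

v0:14,v1:0,v2:inf,v3:16,v4:inf,v5:13,v6:inf

step 1: dist = v0:inf,v1:0,v2:inf,v3:16,v4:inf,v5:13,v6:inf
step 2: dist = v0:14,v1:0,v2:inf,v3:16,v4:inf,v5:13,v6:inf
step 3: dist = v0:14,v1:0,v2:inf,v3:16,v4:inf,v5:13,v6:inf
step 4: dist = v0:14,v1:0,v2:inf,v3:16,v4:inf,v5:13,v6:inf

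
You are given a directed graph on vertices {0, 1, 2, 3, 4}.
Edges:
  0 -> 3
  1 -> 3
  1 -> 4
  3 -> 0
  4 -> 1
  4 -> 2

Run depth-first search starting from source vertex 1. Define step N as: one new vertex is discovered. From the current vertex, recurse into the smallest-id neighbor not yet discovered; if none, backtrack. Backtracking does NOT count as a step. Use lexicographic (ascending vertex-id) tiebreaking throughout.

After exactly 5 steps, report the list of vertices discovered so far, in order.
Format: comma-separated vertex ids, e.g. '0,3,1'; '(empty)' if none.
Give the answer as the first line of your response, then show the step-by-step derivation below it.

1,3,0,4,2

step 1: discover 1; path=1; order=1
step 2: discover 3; path=1>3; order=1,3
step 3: discover 0; path=1>3>0; order=1,3,0
step 4: discover 4; path=1>4; order=1,3,0,4
step 5: discover 2; path=1>4>2; order=1,3,0,4,2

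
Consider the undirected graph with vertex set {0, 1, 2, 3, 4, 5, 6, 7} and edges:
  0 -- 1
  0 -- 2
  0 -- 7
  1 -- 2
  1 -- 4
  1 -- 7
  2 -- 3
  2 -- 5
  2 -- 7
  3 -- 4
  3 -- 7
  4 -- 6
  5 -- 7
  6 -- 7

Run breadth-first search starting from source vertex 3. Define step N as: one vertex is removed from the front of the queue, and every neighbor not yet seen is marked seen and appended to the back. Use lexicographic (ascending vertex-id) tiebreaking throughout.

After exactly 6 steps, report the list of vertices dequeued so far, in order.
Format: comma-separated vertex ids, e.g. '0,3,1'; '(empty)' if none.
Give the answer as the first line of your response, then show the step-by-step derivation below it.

3,2,4,7,0,1

step 1: dequeue 3; queue=[2,4,7]; order=3
step 2: dequeue 2; queue=[4,7,0,1,5]; order=3,2
step 3: dequeue 4; queue=[7,0,1,5,6]; order=3,2,4
step 4: dequeue 7; queue=[0,1,5,6]; order=3,2,4,7
step 5: dequeue 0; queue=[1,5,6]; order=3,2,4,7,0
step 6: dequeue 1; queue=[5,6]; order=3,2,4,7,0,1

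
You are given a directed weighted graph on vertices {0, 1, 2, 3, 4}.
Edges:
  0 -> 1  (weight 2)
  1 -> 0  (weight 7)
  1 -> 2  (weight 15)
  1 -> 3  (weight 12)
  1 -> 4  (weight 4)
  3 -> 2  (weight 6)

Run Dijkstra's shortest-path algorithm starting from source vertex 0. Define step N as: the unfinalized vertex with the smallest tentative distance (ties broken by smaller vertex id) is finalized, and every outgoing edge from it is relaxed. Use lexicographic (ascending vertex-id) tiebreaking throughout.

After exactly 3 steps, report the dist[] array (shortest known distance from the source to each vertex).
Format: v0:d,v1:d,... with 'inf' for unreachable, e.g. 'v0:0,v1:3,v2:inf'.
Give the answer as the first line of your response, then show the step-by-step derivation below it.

v0:0,v1:2,v2:17,v3:14,v4:6

step 1: dist = v0:0,v1:2,v2:inf,v3:inf,v4:inf
step 2: dist = v0:0,v1:2,v2:17,v3:14,v4:6
step 3: dist = v0:0,v1:2,v2:17,v3:14,v4:6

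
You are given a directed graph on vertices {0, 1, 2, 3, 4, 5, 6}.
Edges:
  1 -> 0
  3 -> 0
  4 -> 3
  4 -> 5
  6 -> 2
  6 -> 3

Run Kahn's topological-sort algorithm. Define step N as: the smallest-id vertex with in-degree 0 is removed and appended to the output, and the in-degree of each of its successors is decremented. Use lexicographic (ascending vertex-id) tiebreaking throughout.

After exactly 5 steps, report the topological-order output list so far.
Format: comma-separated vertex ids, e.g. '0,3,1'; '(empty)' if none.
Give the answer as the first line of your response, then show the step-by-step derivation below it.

1,4,5,6,2

step 1: output 1; order=[1]; indeg=(1,0,1,2,0,1,0)
step 2: output 4; order=[1,4]; indeg=(1,0,1,1,0,0,0)
step 3: output 5; order=[1,4,5]; indeg=(1,0,1,1,0,0,0)
step 4: output 6; order=[1,4,5,6]; indeg=(1,0,0,0,0,0,0)
step 5: output 2; order=[1,4,5,6,2]; indeg=(1,0,0,0,0,0,0)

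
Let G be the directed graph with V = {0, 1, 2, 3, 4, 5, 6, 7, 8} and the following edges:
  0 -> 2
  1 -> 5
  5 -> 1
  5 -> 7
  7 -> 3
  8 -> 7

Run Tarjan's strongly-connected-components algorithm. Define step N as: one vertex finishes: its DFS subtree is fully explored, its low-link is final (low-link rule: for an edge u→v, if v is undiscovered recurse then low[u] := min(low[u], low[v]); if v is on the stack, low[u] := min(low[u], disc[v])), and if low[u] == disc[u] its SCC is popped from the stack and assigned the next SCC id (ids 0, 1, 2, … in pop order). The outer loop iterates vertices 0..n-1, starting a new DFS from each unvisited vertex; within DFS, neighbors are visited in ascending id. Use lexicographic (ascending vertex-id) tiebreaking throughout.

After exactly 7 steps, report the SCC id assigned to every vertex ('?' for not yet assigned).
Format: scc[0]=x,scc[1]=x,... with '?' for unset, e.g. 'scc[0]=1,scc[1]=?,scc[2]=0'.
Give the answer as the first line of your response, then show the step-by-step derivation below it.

scc[0]=1,scc[1]=4,scc[2]=0,scc[3]=2,scc[4]=5,scc[5]=4,scc[6]=?,scc[7]=3,scc[8]=?

step 1: low=(low[0]=0,low[1]=?,low[2]=1,low[3]=?,low[4]=?,low[5]=?,low[6]=?,low[7]=?,low[8]=?); scc=(scc[0]=?,scc[1]=?,scc[2]=0,scc[3]=?,scc[4]=?,scc[5]=?,scc[6]=?,scc[7]=?,scc[8]=?)
step 2: low=(low[0]=0,low[1]=?,low[2]=1,low[3]=?,low[4]=?,low[5]=?,low[6]=?,low[7]=?,low[8]=?); scc=(scc[0]=1,scc[1]=?,scc[2]=0,scc[3]=?,scc[4]=?,scc[5]=?,scc[6]=?,scc[7]=?,scc[8]=?)
step 3: low=(low[0]=0,low[1]=2,low[2]=1,low[3]=5,low[4]=?,low[5]=2,low[6]=?,low[7]=4,low[8]=?); scc=(scc[0]=1,scc[1]=?,scc[2]=0,scc[3]=2,scc[4]=?,scc[5]=?,scc[6]=?,scc[7]=?,scc[8]=?)
step 4: low=(low[0]=0,low[1]=2,low[2]=1,low[3]=5,low[4]=?,low[5]=2,low[6]=?,low[7]=4,low[8]=?); scc=(scc[0]=1,scc[1]=?,scc[2]=0,scc[3]=2,scc[4]=?,scc[5]=?,scc[6]=?,scc[7]=3,scc[8]=?)
step 5: low=(low[0]=0,low[1]=2,low[2]=1,low[3]=5,low[4]=?,low[5]=2,low[6]=?,low[7]=4,low[8]=?); scc=(scc[0]=1,scc[1]=?,scc[2]=0,scc[3]=2,scc[4]=?,scc[5]=?,scc[6]=?,scc[7]=3,scc[8]=?)
step 6: low=(low[0]=0,low[1]=2,low[2]=1,low[3]=5,low[4]=?,low[5]=2,low[6]=?,low[7]=4,low[8]=?); scc=(scc[0]=1,scc[1]=4,scc[2]=0,scc[3]=2,scc[4]=?,scc[5]=4,scc[6]=?,scc[7]=3,scc[8]=?)
step 7: low=(low[0]=0,low[1]=2,low[2]=1,low[3]=5,low[4]=6,low[5]=2,low[6]=?,low[7]=4,low[8]=?); scc=(scc[0]=1,scc[1]=4,scc[2]=0,scc[3]=2,scc[4]=5,scc[5]=4,scc[6]=?,scc[7]=3,scc[8]=?)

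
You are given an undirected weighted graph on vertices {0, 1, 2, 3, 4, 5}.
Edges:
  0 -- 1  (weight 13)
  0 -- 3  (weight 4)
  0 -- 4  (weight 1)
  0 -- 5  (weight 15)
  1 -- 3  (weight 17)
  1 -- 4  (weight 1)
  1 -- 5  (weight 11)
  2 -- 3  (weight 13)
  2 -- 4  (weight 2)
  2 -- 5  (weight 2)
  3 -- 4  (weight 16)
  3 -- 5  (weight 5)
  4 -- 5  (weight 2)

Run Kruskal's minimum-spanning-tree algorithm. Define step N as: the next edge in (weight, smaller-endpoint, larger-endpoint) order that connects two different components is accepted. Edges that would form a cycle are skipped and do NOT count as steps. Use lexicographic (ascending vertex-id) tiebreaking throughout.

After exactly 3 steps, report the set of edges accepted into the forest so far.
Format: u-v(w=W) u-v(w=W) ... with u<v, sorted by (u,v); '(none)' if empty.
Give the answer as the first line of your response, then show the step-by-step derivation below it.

0-4(w=1) 1-4(w=1) 2-4(w=2)

step 1: add edge 0-4 (w=1); MST = {0-4(w=1)}
step 2: add edge 1-4 (w=1); MST = {0-4(w=1) 1-4(w=1)}
step 3: add edge 2-4 (w=2); MST = {0-4(w=1) 1-4(w=1) 2-4(w=2)}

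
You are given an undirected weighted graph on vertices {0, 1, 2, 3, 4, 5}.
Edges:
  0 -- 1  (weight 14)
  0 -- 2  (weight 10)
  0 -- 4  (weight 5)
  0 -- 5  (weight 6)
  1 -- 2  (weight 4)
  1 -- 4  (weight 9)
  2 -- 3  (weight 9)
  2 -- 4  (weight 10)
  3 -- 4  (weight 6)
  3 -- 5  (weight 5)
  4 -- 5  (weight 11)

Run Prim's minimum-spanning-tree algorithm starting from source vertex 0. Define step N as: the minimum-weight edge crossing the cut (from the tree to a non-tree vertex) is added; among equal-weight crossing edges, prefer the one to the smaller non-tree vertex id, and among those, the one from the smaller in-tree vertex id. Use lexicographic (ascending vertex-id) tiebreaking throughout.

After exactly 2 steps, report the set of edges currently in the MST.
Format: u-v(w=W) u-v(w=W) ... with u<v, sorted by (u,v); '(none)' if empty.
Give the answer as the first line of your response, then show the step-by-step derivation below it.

0-4(w=5) 3-4(w=6)

step 1: add edge 0-4 (w=5); MST = {0-4(w=5)}
step 2: add edge 3-4 (w=6); MST = {0-4(w=5) 3-4(w=6)}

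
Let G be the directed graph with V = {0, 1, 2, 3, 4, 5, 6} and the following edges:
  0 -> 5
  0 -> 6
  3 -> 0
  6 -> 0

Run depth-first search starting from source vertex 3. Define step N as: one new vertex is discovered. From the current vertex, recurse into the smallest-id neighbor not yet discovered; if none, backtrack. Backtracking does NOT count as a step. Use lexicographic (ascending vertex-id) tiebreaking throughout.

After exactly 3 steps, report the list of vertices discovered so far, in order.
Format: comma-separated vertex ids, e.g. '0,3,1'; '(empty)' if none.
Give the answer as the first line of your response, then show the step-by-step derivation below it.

3,0,5

step 1: discover 3; path=3; order=3
step 2: discover 0; path=3>0; order=3,0
step 3: discover 5; path=3>0>5; order=3,0,5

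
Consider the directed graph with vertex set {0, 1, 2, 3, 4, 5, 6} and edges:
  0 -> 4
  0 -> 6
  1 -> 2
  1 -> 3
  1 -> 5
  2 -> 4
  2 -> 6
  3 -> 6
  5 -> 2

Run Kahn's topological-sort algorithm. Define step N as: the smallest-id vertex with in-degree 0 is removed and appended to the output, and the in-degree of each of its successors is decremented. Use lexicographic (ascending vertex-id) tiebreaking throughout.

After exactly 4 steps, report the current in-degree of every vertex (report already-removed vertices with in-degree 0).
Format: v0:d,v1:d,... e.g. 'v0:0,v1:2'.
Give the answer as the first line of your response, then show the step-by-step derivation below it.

v0:0,v1:0,v2:0,v3:0,v4:1,v5:0,v6:1

step 1: output 0; order=[0]; indeg=(0,0,2,1,1,1,2)
step 2: output 1; order=[0,1]; indeg=(0,0,1,0,1,0,2)
step 3: output 3; order=[0,1,3]; indeg=(0,0,1,0,1,0,1)
step 4: output 5; order=[0,1,3,5]; indeg=(0,0,0,0,1,0,1)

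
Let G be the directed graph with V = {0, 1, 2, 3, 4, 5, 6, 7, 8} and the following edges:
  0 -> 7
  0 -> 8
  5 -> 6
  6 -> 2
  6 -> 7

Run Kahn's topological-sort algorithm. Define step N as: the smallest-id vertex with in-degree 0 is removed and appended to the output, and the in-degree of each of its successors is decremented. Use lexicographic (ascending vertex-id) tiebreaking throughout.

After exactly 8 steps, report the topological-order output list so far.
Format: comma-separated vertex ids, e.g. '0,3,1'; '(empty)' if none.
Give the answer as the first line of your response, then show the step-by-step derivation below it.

0,1,3,4,5,6,2,7

step 1: output 0; order=[0]; indeg=(0,0,1,0,0,0,1,1,0)
step 2: output 1; order=[0,1]; indeg=(0,0,1,0,0,0,1,1,0)
step 3: output 3; order=[0,1,3]; indeg=(0,0,1,0,0,0,1,1,0)
step 4: output 4; order=[0,1,3,4]; indeg=(0,0,1,0,0,0,1,1,0)
step 5: output 5; order=[0,1,3,4,5]; indeg=(0,0,1,0,0,0,0,1,0)
step 6: output 6; order=[0,1,3,4,5,6]; indeg=(0,0,0,0,0,0,0,0,0)
step 7: output 2; order=[0,1,3,4,5,6,2]; indeg=(0,0,0,0,0,0,0,0,0)
step 8: output 7; order=[0,1,3,4,5,6,2,7]; indeg=(0,0,0,0,0,0,0,0,0)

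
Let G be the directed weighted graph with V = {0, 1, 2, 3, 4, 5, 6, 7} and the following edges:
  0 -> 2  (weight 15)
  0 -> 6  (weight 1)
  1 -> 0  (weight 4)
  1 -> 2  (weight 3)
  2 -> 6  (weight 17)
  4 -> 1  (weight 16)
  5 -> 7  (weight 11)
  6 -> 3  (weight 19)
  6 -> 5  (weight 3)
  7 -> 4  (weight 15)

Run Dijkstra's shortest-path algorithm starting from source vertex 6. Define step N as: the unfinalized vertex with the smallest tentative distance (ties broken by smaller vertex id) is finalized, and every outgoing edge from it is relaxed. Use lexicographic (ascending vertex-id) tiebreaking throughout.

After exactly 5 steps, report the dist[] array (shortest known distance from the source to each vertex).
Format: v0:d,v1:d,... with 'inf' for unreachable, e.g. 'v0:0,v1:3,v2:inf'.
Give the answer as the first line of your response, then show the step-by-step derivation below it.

v0:inf,v1:45,v2:inf,v3:19,v4:29,v5:3,v6:0,v7:14

step 1: dist = v0:inf,v1:inf,v2:inf,v3:19,v4:inf,v5:3,v6:0,v7:inf
step 2: dist = v0:inf,v1:inf,v2:inf,v3:19,v4:inf,v5:3,v6:0,v7:14
step 3: dist = v0:inf,v1:inf,v2:inf,v3:19,v4:29,v5:3,v6:0,v7:14
step 4: dist = v0:inf,v1:inf,v2:inf,v3:19,v4:29,v5:3,v6:0,v7:14
step 5: dist = v0:inf,v1:45,v2:inf,v3:19,v4:29,v5:3,v6:0,v7:14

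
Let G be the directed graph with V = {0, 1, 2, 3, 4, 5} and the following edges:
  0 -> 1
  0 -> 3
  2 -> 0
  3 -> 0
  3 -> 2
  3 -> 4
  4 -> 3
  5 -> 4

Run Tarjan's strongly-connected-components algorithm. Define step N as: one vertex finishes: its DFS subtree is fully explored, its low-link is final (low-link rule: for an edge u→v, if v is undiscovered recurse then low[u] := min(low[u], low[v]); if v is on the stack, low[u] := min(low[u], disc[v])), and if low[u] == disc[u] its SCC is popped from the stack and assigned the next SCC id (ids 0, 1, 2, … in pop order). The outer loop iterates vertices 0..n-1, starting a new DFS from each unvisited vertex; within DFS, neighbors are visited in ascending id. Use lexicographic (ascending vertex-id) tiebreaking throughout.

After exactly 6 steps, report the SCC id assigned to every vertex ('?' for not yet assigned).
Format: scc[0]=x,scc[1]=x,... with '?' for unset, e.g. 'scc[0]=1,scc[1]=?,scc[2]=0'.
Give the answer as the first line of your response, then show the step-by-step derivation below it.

scc[0]=1,scc[1]=0,scc[2]=1,scc[3]=1,scc[4]=1,scc[5]=2

step 1: low=(low[0]=0,low[1]=1,low[2]=?,low[3]=?,low[4]=?,low[5]=?); scc=(scc[0]=?,scc[1]=0,scc[2]=?,scc[3]=?,scc[4]=?,scc[5]=?)
step 2: low=(low[0]=0,low[1]=1,low[2]=0,low[3]=0,low[4]=?,low[5]=?); scc=(scc[0]=?,scc[1]=0,scc[2]=?,scc[3]=?,scc[4]=?,scc[5]=?)
step 3: low=(low[0]=0,low[1]=1,low[2]=0,low[3]=0,low[4]=2,low[5]=?); scc=(scc[0]=?,scc[1]=0,scc[2]=?,scc[3]=?,scc[4]=?,scc[5]=?)
step 4: low=(low[0]=0,low[1]=1,low[2]=0,low[3]=0,low[4]=2,low[5]=?); scc=(scc[0]=?,scc[1]=0,scc[2]=?,scc[3]=?,scc[4]=?,scc[5]=?)
step 5: low=(low[0]=0,low[1]=1,low[2]=0,low[3]=0,low[4]=2,low[5]=?); scc=(scc[0]=1,scc[1]=0,scc[2]=1,scc[3]=1,scc[4]=1,scc[5]=?)
step 6: low=(low[0]=0,low[1]=1,low[2]=0,low[3]=0,low[4]=2,low[5]=5); scc=(scc[0]=1,scc[1]=0,scc[2]=1,scc[3]=1,scc[4]=1,scc[5]=2)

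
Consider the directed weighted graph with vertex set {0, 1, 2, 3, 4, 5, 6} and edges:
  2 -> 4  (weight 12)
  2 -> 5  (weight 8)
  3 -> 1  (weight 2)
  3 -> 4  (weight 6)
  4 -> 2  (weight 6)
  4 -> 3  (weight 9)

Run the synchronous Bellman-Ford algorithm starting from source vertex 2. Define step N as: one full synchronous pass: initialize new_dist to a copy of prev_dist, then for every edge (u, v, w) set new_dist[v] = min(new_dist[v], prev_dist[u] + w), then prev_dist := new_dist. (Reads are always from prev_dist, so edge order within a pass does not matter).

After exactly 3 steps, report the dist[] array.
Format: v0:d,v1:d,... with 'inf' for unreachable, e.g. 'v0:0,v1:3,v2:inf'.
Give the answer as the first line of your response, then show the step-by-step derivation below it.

v0:inf,v1:23,v2:0,v3:21,v4:12,v5:8,v6:inf

step 1: dist = v0:inf,v1:inf,v2:0,v3:inf,v4:12,v5:8,v6:inf
step 2: dist = v0:inf,v1:inf,v2:0,v3:21,v4:12,v5:8,v6:inf
step 3: dist = v0:inf,v1:23,v2:0,v3:21,v4:12,v5:8,v6:inf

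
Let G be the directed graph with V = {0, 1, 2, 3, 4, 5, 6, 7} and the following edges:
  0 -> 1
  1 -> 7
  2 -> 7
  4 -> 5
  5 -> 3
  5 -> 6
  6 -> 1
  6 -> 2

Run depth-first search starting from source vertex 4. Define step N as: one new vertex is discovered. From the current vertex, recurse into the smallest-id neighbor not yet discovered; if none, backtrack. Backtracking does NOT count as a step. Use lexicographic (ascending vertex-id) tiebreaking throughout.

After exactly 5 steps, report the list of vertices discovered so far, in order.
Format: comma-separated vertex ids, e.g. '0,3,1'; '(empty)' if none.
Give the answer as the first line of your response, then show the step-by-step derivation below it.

4,5,3,6,1

step 1: discover 4; path=4; order=4
step 2: discover 5; path=4>5; order=4,5
step 3: discover 3; path=4>5>3; order=4,5,3
step 4: discover 6; path=4>5>6; order=4,5,3,6
step 5: discover 1; path=4>5>6>1; order=4,5,3,6,1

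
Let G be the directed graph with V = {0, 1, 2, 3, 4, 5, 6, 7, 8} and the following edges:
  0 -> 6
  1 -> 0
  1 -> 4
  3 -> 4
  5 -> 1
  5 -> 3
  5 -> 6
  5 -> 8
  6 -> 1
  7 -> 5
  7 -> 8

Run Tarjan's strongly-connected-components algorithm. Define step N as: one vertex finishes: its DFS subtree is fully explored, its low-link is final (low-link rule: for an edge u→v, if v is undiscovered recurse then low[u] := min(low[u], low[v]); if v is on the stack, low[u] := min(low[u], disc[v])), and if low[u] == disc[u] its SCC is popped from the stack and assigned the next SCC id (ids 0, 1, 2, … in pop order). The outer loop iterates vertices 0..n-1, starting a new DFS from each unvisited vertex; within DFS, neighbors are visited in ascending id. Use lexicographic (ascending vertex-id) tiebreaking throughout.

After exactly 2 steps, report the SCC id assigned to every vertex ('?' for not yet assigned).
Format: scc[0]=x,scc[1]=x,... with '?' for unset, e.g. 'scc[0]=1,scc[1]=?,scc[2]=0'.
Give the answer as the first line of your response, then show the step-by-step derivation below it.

scc[0]=?,scc[1]=?,scc[2]=?,scc[3]=?,scc[4]=0,scc[5]=?,scc[6]=?,scc[7]=?,scc[8]=?

step 1: low=(low[0]=0,low[1]=0,low[2]=?,low[3]=?,low[4]=3,low[5]=?,low[6]=1,low[7]=?,low[8]=?); scc=(scc[0]=?,scc[1]=?,scc[2]=?,scc[3]=?,scc[4]=0,scc[5]=?,scc[6]=?,scc[7]=?,scc[8]=?)
step 2: low=(low[0]=0,low[1]=0,low[2]=?,low[3]=?,low[4]=3,low[5]=?,low[6]=1,low[7]=?,low[8]=?); scc=(scc[0]=?,scc[1]=?,scc[2]=?,scc[3]=?,scc[4]=0,scc[5]=?,scc[6]=?,scc[7]=?,scc[8]=?)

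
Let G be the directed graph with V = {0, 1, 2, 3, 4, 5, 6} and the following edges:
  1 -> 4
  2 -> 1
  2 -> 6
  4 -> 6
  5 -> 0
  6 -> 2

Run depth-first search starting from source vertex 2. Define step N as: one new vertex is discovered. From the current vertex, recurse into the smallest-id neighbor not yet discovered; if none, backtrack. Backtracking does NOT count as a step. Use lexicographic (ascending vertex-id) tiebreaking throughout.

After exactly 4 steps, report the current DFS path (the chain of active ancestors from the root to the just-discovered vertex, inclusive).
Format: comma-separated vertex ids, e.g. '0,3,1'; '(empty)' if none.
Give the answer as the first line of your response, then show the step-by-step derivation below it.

2,1,4,6

step 1: discover 2; path=2; order=2
step 2: discover 1; path=2>1; order=2,1
step 3: discover 4; path=2>1>4; order=2,1,4
step 4: discover 6; path=2>1>4>6; order=2,1,4,6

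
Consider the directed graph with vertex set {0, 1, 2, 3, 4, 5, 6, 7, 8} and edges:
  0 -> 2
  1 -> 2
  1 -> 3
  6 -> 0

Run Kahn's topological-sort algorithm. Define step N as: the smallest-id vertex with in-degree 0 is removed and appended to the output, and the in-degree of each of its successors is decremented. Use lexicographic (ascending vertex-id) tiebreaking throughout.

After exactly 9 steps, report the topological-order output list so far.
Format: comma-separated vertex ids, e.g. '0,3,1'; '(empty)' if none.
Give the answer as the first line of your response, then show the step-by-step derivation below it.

1,3,4,5,6,0,2,7,8

step 1: output 1; order=[1]; indeg=(1,0,1,0,0,0,0,0,0)
step 2: output 3; order=[1,3]; indeg=(1,0,1,0,0,0,0,0,0)
step 3: output 4; order=[1,3,4]; indeg=(1,0,1,0,0,0,0,0,0)
step 4: output 5; order=[1,3,4,5]; indeg=(1,0,1,0,0,0,0,0,0)
step 5: output 6; order=[1,3,4,5,6]; indeg=(0,0,1,0,0,0,0,0,0)
step 6: output 0; order=[1,3,4,5,6,0]; indeg=(0,0,0,0,0,0,0,0,0)
step 7: output 2; order=[1,3,4,5,6,0,2]; indeg=(0,0,0,0,0,0,0,0,0)
step 8: output 7; order=[1,3,4,5,6,0,2,7]; indeg=(0,0,0,0,0,0,0,0,0)
step 9: output 8; order=[1,3,4,5,6,0,2,7,8]; indeg=(0,0,0,0,0,0,0,0,0)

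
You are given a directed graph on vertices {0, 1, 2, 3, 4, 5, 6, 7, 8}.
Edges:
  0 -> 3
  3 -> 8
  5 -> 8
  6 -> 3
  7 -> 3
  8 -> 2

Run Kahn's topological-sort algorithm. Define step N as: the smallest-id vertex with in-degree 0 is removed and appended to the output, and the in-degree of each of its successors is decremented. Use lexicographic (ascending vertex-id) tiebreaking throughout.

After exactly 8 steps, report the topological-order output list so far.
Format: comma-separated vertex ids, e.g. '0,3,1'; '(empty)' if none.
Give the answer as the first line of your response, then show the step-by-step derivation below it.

0,1,4,5,6,7,3,8

step 1: output 0; order=[0]; indeg=(0,0,1,2,0,0,0,0,2)
step 2: output 1; order=[0,1]; indeg=(0,0,1,2,0,0,0,0,2)
step 3: output 4; order=[0,1,4]; indeg=(0,0,1,2,0,0,0,0,2)
step 4: output 5; order=[0,1,4,5]; indeg=(0,0,1,2,0,0,0,0,1)
step 5: output 6; order=[0,1,4,5,6]; indeg=(0,0,1,1,0,0,0,0,1)
step 6: output 7; order=[0,1,4,5,6,7]; indeg=(0,0,1,0,0,0,0,0,1)
step 7: output 3; order=[0,1,4,5,6,7,3]; indeg=(0,0,1,0,0,0,0,0,0)
step 8: output 8; order=[0,1,4,5,6,7,3,8]; indeg=(0,0,0,0,0,0,0,0,0)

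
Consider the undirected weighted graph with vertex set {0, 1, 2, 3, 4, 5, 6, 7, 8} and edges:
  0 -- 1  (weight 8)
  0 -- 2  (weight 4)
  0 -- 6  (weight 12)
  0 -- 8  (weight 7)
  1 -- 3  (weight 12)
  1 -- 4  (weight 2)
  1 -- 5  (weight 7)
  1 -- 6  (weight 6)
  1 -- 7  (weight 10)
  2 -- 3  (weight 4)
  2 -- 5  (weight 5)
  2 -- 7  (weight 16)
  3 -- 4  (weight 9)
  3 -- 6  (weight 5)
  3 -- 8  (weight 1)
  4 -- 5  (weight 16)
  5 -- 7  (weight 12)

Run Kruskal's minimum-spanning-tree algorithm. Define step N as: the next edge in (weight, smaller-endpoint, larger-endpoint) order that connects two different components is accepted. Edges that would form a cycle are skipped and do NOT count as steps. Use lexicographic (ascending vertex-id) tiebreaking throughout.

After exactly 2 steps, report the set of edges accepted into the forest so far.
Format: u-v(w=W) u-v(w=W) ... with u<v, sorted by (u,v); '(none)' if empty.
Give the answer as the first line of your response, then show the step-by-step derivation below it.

1-4(w=2) 3-8(w=1)

step 1: add edge 3-8 (w=1); MST = {3-8(w=1)}
step 2: add edge 1-4 (w=2); MST = {1-4(w=2) 3-8(w=1)}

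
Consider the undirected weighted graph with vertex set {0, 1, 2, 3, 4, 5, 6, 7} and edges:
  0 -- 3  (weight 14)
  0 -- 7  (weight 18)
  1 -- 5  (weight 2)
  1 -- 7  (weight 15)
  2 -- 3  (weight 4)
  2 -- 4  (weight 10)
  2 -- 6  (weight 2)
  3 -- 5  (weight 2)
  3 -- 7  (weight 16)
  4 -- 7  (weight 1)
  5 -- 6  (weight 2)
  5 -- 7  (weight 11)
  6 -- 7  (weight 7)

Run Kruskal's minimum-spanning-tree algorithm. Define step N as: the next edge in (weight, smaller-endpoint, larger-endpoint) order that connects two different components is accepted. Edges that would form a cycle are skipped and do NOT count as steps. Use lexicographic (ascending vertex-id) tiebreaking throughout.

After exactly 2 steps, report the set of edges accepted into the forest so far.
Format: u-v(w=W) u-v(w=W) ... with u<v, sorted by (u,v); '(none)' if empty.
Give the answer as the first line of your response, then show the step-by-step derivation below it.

1-5(w=2) 4-7(w=1)

step 1: add edge 4-7 (w=1); MST = {4-7(w=1)}
step 2: add edge 1-5 (w=2); MST = {1-5(w=2) 4-7(w=1)}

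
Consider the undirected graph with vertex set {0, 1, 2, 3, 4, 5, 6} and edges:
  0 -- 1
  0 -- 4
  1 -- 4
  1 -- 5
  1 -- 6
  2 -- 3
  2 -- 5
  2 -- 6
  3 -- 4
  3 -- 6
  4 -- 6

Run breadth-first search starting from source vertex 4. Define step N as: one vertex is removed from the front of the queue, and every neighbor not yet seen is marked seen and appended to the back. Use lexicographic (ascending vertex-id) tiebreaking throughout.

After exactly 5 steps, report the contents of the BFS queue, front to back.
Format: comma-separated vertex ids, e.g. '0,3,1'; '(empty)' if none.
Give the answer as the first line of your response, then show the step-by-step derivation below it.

5,2

step 1: dequeue 4; queue=[0,1,3,6]; order=4
step 2: dequeue 0; queue=[1,3,6]; order=4,0
step 3: dequeue 1; queue=[3,6,5]; order=4,0,1
step 4: dequeue 3; queue=[6,5,2]; order=4,0,1,3
step 5: dequeue 6; queue=[5,2]; order=4,0,1,3,6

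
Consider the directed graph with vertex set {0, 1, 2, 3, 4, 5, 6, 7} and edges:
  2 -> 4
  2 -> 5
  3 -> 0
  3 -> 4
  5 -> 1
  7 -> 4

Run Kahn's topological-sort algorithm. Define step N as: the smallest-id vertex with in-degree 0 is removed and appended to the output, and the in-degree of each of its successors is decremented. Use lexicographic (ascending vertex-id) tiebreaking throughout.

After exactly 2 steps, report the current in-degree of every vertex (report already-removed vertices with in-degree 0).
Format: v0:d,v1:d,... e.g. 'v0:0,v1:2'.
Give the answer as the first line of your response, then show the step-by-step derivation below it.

v0:0,v1:1,v2:0,v3:0,v4:1,v5:0,v6:0,v7:0

step 1: output 2; order=[2]; indeg=(1,1,0,0,2,0,0,0)
step 2: output 3; order=[2,3]; indeg=(0,1,0,0,1,0,0,0)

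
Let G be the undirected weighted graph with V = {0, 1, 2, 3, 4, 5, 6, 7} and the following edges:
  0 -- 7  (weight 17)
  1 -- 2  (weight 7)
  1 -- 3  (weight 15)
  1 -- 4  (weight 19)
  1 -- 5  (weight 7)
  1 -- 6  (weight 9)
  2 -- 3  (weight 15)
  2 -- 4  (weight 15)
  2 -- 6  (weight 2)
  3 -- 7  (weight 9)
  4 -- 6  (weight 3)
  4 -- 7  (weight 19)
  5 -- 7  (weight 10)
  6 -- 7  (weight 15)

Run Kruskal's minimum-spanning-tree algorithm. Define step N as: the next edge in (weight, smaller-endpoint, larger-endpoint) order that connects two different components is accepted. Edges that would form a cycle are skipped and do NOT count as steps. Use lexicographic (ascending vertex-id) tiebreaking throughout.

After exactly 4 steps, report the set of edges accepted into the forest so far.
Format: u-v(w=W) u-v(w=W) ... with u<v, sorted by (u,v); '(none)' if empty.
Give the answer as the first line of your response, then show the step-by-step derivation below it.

1-2(w=7) 1-5(w=7) 2-6(w=2) 4-6(w=3)

step 1: add edge 2-6 (w=2); MST = {2-6(w=2)}
step 2: add edge 4-6 (w=3); MST = {2-6(w=2) 4-6(w=3)}
step 3: add edge 1-2 (w=7); MST = {1-2(w=7) 2-6(w=2) 4-6(w=3)}
step 4: add edge 1-5 (w=7); MST = {1-2(w=7) 1-5(w=7) 2-6(w=2) 4-6(w=3)}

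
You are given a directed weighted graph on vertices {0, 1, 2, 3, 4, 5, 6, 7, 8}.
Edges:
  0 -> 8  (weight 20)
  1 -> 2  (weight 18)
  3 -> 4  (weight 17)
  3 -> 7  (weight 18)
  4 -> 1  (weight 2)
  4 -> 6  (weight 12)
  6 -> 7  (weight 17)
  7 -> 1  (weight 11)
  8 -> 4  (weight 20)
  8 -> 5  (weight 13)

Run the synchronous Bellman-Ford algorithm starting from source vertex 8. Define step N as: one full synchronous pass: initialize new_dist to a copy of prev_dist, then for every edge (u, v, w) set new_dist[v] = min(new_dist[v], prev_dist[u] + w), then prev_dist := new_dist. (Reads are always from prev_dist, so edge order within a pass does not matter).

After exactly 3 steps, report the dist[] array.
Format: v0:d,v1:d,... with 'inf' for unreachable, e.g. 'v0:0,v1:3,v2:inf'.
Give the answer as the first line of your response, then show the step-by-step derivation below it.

v0:inf,v1:22,v2:40,v3:inf,v4:20,v5:13,v6:32,v7:49,v8:0

step 1: dist = v0:inf,v1:inf,v2:inf,v3:inf,v4:20,v5:13,v6:inf,v7:inf,v8:0
step 2: dist = v0:inf,v1:22,v2:inf,v3:inf,v4:20,v5:13,v6:32,v7:inf,v8:0
step 3: dist = v0:inf,v1:22,v2:40,v3:inf,v4:20,v5:13,v6:32,v7:49,v8:0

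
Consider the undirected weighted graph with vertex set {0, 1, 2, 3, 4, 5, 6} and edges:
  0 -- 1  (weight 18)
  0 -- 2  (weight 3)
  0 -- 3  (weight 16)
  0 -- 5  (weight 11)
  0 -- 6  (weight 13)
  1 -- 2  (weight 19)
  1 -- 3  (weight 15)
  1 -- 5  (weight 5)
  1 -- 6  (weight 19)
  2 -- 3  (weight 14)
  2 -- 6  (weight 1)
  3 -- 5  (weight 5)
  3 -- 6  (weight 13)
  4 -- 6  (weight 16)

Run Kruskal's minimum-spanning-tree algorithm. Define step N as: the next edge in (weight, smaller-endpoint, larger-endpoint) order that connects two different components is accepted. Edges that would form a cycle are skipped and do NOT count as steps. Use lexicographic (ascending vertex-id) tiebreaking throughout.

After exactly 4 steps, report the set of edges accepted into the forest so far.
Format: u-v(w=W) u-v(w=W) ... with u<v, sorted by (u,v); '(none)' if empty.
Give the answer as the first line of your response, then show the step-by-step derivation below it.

0-2(w=3) 1-5(w=5) 2-6(w=1) 3-5(w=5)

step 1: add edge 2-6 (w=1); MST = {2-6(w=1)}
step 2: add edge 0-2 (w=3); MST = {0-2(w=3) 2-6(w=1)}
step 3: add edge 1-5 (w=5); MST = {0-2(w=3) 1-5(w=5) 2-6(w=1)}
step 4: add edge 3-5 (w=5); MST = {0-2(w=3) 1-5(w=5) 2-6(w=1) 3-5(w=5)}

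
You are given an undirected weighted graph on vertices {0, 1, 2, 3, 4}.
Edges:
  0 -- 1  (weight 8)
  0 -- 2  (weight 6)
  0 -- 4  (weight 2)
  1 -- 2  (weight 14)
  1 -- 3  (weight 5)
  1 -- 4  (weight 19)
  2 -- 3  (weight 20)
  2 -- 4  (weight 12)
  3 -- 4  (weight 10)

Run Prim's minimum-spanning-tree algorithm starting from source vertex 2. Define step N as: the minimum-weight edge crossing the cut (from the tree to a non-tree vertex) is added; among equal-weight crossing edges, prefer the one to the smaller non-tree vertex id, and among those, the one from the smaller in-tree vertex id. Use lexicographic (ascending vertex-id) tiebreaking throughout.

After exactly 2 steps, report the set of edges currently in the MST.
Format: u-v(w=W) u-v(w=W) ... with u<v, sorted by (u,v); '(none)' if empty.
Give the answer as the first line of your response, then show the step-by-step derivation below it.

0-2(w=6) 0-4(w=2)

step 1: add edge 0-2 (w=6); MST = {0-2(w=6)}
step 2: add edge 0-4 (w=2); MST = {0-2(w=6) 0-4(w=2)}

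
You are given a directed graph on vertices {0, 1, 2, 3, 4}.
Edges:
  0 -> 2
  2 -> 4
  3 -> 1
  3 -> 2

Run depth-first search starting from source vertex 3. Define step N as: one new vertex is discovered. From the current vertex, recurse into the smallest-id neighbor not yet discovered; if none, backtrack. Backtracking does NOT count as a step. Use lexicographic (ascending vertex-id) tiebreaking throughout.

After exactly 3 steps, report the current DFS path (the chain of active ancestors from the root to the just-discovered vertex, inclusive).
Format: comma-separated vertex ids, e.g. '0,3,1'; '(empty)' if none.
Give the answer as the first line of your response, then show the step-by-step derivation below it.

3,2

step 1: discover 3; path=3; order=3
step 2: discover 1; path=3>1; order=3,1
step 3: discover 2; path=3>2; order=3,1,2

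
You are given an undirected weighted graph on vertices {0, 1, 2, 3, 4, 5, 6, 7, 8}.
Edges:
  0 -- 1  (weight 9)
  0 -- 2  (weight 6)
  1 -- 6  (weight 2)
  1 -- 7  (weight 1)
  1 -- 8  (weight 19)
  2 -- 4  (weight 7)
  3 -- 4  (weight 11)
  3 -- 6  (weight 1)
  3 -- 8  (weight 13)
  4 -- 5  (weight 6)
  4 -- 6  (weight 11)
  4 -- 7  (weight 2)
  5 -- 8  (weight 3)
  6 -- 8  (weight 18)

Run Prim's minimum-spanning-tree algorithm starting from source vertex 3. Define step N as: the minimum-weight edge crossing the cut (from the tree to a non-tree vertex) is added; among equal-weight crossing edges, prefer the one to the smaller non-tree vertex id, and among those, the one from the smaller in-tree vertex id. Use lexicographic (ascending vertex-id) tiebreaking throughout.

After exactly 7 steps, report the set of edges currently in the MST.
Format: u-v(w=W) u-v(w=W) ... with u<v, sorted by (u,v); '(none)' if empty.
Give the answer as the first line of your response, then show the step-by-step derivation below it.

1-6(w=2) 1-7(w=1) 2-4(w=7) 3-6(w=1) 4-5(w=6) 4-7(w=2) 5-8(w=3)

step 1: add edge 3-6 (w=1); MST = {3-6(w=1)}
step 2: add edge 1-6 (w=2); MST = {1-6(w=2) 3-6(w=1)}
step 3: add edge 1-7 (w=1); MST = {1-6(w=2) 1-7(w=1) 3-6(w=1)}
step 4: add edge 4-7 (w=2); MST = {1-6(w=2) 1-7(w=1) 3-6(w=1) 4-7(w=2)}
step 5: add edge 4-5 (w=6); MST = {1-6(w=2) 1-7(w=1) 3-6(w=1) 4-5(w=6) 4-7(w=2)}
step 6: add edge 5-8 (w=3); MST = {1-6(w=2) 1-7(w=1) 3-6(w=1) 4-5(w=6) 4-7(w=2) 5-8(w=3)}
step 7: add edge 2-4 (w=7); MST = {1-6(w=2) 1-7(w=1) 2-4(w=7) 3-6(w=1) 4-5(w=6) 4-7(w=2) 5-8(w=3)}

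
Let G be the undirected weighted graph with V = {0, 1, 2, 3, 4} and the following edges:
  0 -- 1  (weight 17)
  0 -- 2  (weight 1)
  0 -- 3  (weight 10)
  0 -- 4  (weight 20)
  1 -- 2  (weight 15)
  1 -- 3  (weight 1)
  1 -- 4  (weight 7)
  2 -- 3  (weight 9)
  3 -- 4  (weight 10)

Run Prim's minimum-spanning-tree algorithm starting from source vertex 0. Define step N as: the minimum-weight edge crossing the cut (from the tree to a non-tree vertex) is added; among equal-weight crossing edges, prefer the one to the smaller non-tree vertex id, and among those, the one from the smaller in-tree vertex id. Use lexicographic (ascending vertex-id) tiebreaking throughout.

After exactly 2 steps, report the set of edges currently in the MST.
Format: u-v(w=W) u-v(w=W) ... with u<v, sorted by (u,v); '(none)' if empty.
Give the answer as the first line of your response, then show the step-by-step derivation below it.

0-2(w=1) 2-3(w=9)

step 1: add edge 0-2 (w=1); MST = {0-2(w=1)}
step 2: add edge 2-3 (w=9); MST = {0-2(w=1) 2-3(w=9)}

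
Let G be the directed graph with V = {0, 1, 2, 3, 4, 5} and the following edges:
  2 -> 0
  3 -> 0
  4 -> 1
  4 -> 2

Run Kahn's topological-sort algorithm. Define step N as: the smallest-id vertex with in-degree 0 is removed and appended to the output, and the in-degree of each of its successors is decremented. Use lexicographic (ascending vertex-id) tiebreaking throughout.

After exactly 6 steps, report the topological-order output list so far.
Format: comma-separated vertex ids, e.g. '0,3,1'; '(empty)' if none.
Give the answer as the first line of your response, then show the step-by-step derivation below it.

3,4,1,2,0,5

step 1: output 3; order=[3]; indeg=(1,1,1,0,0,0)
step 2: output 4; order=[3,4]; indeg=(1,0,0,0,0,0)
step 3: output 1; order=[3,4,1]; indeg=(1,0,0,0,0,0)
step 4: output 2; order=[3,4,1,2]; indeg=(0,0,0,0,0,0)
step 5: output 0; order=[3,4,1,2,0]; indeg=(0,0,0,0,0,0)
step 6: output 5; order=[3,4,1,2,0,5]; indeg=(0,0,0,0,0,0)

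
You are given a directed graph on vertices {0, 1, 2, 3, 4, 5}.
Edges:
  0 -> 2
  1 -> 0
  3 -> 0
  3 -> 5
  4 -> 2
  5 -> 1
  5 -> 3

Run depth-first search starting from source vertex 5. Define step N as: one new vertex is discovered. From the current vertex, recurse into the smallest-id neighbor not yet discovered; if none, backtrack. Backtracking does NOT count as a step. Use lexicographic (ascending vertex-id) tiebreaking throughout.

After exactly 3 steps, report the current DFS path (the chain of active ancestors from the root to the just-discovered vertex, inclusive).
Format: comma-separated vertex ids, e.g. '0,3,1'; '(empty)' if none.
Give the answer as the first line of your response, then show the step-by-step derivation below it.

5,1,0

step 1: discover 5; path=5; order=5
step 2: discover 1; path=5>1; order=5,1
step 3: discover 0; path=5>1>0; order=5,1,0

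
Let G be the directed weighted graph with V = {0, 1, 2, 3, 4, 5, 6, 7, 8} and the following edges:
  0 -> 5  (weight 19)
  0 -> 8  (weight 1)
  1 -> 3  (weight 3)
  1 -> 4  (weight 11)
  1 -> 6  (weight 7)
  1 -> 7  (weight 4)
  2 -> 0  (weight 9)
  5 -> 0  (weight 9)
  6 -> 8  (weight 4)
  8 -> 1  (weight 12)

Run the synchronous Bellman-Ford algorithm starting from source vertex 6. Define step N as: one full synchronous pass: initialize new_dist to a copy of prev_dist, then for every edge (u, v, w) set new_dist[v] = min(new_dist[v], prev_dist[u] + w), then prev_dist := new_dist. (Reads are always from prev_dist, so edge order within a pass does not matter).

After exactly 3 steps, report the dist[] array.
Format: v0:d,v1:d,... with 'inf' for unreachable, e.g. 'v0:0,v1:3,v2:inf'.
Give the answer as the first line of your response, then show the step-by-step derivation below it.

v0:inf,v1:16,v2:inf,v3:19,v4:27,v5:inf,v6:0,v7:20,v8:4

step 1: dist = v0:inf,v1:inf,v2:inf,v3:inf,v4:inf,v5:inf,v6:0,v7:inf,v8:4
step 2: dist = v0:inf,v1:16,v2:inf,v3:inf,v4:inf,v5:inf,v6:0,v7:inf,v8:4
step 3: dist = v0:inf,v1:16,v2:inf,v3:19,v4:27,v5:inf,v6:0,v7:20,v8:4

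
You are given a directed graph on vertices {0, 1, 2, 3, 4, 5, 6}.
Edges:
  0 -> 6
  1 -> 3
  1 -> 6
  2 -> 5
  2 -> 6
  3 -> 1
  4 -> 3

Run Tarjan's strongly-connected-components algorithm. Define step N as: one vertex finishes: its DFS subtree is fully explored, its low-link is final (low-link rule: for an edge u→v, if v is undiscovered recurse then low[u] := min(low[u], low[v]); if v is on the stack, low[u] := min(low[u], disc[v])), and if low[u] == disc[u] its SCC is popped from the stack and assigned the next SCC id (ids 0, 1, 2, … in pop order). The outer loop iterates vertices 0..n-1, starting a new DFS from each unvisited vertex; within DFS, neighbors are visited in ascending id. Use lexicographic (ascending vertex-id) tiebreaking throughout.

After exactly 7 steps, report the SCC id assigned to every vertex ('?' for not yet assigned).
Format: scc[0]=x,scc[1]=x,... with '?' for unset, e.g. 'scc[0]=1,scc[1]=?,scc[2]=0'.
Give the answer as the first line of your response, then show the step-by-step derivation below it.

scc[0]=1,scc[1]=2,scc[2]=4,scc[3]=2,scc[4]=5,scc[5]=3,scc[6]=0

step 1: low=(low[0]=0,low[1]=?,low[2]=?,low[3]=?,low[4]=?,low[5]=?,low[6]=1); scc=(scc[0]=?,scc[1]=?,scc[2]=?,scc[3]=?,scc[4]=?,scc[5]=?,scc[6]=0)
step 2: low=(low[0]=0,low[1]=?,low[2]=?,low[3]=?,low[4]=?,low[5]=?,low[6]=1); scc=(scc[0]=1,scc[1]=?,scc[2]=?,scc[3]=?,scc[4]=?,scc[5]=?,scc[6]=0)
step 3: low=(low[0]=0,low[1]=2,low[2]=?,low[3]=2,low[4]=?,low[5]=?,low[6]=1); scc=(scc[0]=1,scc[1]=?,scc[2]=?,scc[3]=?,scc[4]=?,scc[5]=?,scc[6]=0)
step 4: low=(low[0]=0,low[1]=2,low[2]=?,low[3]=2,low[4]=?,low[5]=?,low[6]=1); scc=(scc[0]=1,scc[1]=2,scc[2]=?,scc[3]=2,scc[4]=?,scc[5]=?,scc[6]=0)
step 5: low=(low[0]=0,low[1]=2,low[2]=4,low[3]=2,low[4]=?,low[5]=5,low[6]=1); scc=(scc[0]=1,scc[1]=2,scc[2]=?,scc[3]=2,scc[4]=?,scc[5]=3,scc[6]=0)
step 6: low=(low[0]=0,low[1]=2,low[2]=4,low[3]=2,low[4]=?,low[5]=5,low[6]=1); scc=(scc[0]=1,scc[1]=2,scc[2]=4,scc[3]=2,scc[4]=?,scc[5]=3,scc[6]=0)
step 7: low=(low[0]=0,low[1]=2,low[2]=4,low[3]=2,low[4]=6,low[5]=5,low[6]=1); scc=(scc[0]=1,scc[1]=2,scc[2]=4,scc[3]=2,scc[4]=5,scc[5]=3,scc[6]=0)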